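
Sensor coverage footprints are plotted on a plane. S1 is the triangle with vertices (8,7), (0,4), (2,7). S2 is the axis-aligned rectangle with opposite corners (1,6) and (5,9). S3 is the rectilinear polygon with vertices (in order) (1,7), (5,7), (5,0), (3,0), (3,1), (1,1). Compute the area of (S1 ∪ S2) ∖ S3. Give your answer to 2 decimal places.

|S1 ∪ S2| = 17.6667.
|(S1 ∪ S2) ∩ S3| = 7.4167.
|(S1 ∪ S2) ∖ S3| = 17.6667 − 7.4167 = 10.25.

10.25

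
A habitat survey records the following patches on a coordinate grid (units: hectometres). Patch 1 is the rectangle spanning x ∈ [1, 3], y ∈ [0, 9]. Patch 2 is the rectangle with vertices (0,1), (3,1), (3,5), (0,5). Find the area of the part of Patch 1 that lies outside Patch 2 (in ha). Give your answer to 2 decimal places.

|Patch 1∩Patch 2|: x∈[1,3], y∈[1,5] → 2·4 = 8.
|Patch 1| = 18.
|Patch 1 ∖ Patch 2| = |Patch 1| − |Patch 1∩Patch 2| = 18 − 8 = 10.00.

10.00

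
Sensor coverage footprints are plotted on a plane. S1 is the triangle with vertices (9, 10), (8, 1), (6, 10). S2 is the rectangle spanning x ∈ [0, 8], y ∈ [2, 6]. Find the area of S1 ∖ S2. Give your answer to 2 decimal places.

|S1| = 13.5, |S1∩S2| = 2.6667.
|S1 ∖ S2| = |S1| − |S1∩S2| = 13.5 − 2.6667 = 10.83.

10.83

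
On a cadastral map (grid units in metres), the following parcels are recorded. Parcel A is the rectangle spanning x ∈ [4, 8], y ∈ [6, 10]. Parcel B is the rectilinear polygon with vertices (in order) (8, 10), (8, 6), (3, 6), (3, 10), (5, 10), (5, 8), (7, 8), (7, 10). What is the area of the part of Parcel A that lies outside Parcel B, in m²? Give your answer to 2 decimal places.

|Parcel A| = 16, |Parcel A∩Parcel B| = 12.
|Parcel A ∖ Parcel B| = |Parcel A| − |Parcel A∩Parcel B| = 16 − 12 = 4.00.

4.00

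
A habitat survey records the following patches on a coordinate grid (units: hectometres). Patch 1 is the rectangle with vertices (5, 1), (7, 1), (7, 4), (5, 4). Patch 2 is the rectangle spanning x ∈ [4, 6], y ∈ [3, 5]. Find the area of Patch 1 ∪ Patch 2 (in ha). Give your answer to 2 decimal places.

By inclusion–exclusion:
Individual areas: |Patch 1| = 6, |Patch 2| = 4.
|Patch 1∩Patch 2|: x∈[5,6], y∈[3,4] → 1·1 = 1.
|Patch 1 ∪ Patch 2| = 10 − 1 = 9.00.

9.00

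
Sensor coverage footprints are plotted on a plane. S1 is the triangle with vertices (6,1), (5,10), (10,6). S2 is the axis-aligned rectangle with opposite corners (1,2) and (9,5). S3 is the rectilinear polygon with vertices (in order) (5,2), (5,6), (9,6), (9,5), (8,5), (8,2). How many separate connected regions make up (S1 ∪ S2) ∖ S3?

3

(S1 ∪ S2) ∖ S3 splits into 3 disjoint pieces (area 12, area 12.7361, area 0.4556).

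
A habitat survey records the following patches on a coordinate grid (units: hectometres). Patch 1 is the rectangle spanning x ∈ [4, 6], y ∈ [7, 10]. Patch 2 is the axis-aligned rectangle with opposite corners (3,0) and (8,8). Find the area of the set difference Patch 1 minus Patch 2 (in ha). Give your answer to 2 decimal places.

4.00

|Patch 1∩Patch 2|: x∈[4,6], y∈[7,8] → 2·1 = 2.
|Patch 1| = 6.
|Patch 1 ∖ Patch 2| = |Patch 1| − |Patch 1∩Patch 2| = 6 − 2 = 4.00.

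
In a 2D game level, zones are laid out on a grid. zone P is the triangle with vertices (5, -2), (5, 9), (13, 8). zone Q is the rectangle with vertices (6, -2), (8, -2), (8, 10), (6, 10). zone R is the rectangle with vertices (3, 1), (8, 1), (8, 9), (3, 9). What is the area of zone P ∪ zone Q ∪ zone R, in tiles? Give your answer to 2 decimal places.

By inclusion–exclusion:
Individual areas: |zone P| = 44, |zone Q| = 24, |zone R| = 40.
|zone P∩zone Q| = 16.5.
|zone P∩zone R| = 23.2125.
|zone Q∩zone R|: x∈[6,8], y∈[1,9] → 2·8 = 16.
|zone P∩zone Q∩zone R| = 15.275.
|zone P ∪ zone Q ∪ zone R| = 108 − 55.7125 + 15.275 = 67.56.

67.56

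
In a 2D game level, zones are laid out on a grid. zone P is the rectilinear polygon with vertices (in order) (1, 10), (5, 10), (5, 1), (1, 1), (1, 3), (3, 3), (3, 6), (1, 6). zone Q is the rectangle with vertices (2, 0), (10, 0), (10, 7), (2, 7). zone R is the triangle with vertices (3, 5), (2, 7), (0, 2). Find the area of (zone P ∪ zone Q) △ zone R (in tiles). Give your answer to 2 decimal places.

|zone P ∪ zone Q| = 71.
|(zone P ∪ zone Q) ∩ zone R| = 1.7.
|(zone P ∪ zone Q) △ zone R| = 71 + 4.5 − 3.4 = 72.10.

72.10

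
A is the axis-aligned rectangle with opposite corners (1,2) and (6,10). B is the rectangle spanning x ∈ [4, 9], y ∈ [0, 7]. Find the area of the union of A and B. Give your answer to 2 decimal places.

By inclusion–exclusion:
Individual areas: |A| = 40, |B| = 35.
|A∩B|: x∈[4,6], y∈[2,7] → 2·5 = 10.
|A ∪ B| = 75 − 10 = 65.00.

65.00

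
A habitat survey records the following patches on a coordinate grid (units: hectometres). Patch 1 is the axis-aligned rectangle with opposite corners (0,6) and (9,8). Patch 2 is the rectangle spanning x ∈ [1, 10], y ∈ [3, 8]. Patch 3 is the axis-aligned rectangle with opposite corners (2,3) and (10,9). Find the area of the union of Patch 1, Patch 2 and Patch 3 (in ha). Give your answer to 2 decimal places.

By inclusion–exclusion:
Individual areas: |Patch 1| = 18, |Patch 2| = 45, |Patch 3| = 48.
|Patch 1∩Patch 2|: x∈[1,9], y∈[6,8] → 8·2 = 16.
|Patch 1∩Patch 3|: x∈[2,9], y∈[6,8] → 7·2 = 14.
|Patch 2∩Patch 3|: x∈[2,10], y∈[3,8] → 8·5 = 40.
|Patch 1∩Patch 2∩Patch 3| = 14.
|Patch 1 ∪ Patch 2 ∪ Patch 3| = 111 − 70 + 14 = 55.00.

55.00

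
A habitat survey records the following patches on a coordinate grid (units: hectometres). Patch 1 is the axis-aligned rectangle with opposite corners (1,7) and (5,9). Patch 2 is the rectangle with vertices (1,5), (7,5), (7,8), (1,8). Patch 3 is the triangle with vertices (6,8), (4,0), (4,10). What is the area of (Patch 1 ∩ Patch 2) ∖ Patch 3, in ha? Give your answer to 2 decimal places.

|Patch 1 ∩ Patch 2| = 4.
|(Patch 1 ∩ Patch 2) ∩ Patch 3| = 1.
|(Patch 1 ∩ Patch 2) ∖ Patch 3| = 4 − 1 = 3.00.

3.00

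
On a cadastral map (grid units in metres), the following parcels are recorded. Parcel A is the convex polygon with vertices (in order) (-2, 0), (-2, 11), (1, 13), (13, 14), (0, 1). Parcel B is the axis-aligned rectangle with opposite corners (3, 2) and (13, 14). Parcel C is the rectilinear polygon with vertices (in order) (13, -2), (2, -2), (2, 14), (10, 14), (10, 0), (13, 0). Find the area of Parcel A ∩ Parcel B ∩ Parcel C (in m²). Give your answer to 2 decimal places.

41.71

The intersection is the polygon with vertices (3,4), (3,13.167), (10,13.75), (10,11).
By the shoelace formula its area is 41.71.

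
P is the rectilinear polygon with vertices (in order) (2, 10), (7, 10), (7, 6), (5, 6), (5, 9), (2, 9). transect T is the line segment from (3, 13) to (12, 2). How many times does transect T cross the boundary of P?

The segment meets the boundary at (7,8.111), (5.455,10).

2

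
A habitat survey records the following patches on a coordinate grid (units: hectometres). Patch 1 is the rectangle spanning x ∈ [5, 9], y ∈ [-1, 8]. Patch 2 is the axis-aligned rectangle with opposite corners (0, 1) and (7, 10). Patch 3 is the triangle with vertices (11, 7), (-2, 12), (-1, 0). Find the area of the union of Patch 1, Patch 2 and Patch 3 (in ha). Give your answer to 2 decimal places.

By inclusion–exclusion:
Individual areas: |Patch 1| = 36, |Patch 2| = 63, |Patch 3| = 75.5.
|Patch 1∩Patch 2|: x∈[5,7], y∈[1,8] → 2·7 = 14.
|Patch 1∩Patch 3| = 13.2641.
|Patch 2∩Patch 3| = 48.6993.
|Patch 1∩Patch 2∩Patch 3| = 7.8333.
|Patch 1 ∪ Patch 2 ∪ Patch 3| = 174.5 − 75.9634 + 7.8333 = 106.37.

106.37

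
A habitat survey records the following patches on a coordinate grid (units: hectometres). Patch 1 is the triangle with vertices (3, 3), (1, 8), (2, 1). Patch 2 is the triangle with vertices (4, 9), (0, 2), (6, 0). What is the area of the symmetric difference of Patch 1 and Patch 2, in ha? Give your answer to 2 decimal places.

22.75

|Patch 1| = 4.5, |Patch 2| = 25, |Patch 1∩Patch 2| = 3.375.
|Patch 1 △ Patch 2| = |Patch 1| + |Patch 2| − 2·|Patch 1∩Patch 2| = 4.5 + 25 − 6.75 = 22.75.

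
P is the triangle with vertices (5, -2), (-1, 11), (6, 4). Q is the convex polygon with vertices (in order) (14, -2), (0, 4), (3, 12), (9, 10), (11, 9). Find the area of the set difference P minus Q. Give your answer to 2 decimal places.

|P| = 24.5, |P∩Q| = 15.9873.
|P ∖ Q| = |P| − |P∩Q| = 24.5 − 15.9873 = 8.51.

8.51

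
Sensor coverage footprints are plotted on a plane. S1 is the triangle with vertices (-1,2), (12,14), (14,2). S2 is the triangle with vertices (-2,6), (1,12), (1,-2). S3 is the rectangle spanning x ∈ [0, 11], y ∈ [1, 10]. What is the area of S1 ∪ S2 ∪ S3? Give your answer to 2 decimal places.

139.75

By inclusion–exclusion:
Individual areas: |S1| = 90, |S2| = 21, |S3| = 99.
|S1∩S2| = 1.7604.
|S1∩S3| = 60.8718.
|S2∩S3| = 9.
|S1∩S2∩S3| = 1.3846.
|S1 ∪ S2 ∪ S3| = 210 − 71.6322 + 1.3846 = 139.75.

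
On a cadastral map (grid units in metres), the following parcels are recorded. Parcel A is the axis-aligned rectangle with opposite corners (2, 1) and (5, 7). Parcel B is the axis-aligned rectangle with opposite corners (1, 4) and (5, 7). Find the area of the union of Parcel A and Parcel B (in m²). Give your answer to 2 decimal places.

By inclusion–exclusion:
Individual areas: |Parcel A| = 18, |Parcel B| = 12.
|Parcel A∩Parcel B|: x∈[2,5], y∈[4,7] → 3·3 = 9.
|Parcel A ∪ Parcel B| = 30 − 9 = 21.00.

21.00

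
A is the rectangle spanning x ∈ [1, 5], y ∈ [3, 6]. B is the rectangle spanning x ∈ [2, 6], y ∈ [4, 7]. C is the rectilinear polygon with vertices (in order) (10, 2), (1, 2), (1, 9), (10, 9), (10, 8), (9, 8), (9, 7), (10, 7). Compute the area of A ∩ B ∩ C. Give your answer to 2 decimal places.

The intersection is the polygon with vertices (5,4), (2,4), (2,6), (5,6).
By the shoelace formula its area is 6.00.

6.00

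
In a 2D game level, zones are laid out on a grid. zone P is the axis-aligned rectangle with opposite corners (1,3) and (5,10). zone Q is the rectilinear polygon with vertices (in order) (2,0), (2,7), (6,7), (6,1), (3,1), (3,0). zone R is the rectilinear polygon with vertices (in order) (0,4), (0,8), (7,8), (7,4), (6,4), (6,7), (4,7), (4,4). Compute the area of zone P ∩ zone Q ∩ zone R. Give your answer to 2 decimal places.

6.00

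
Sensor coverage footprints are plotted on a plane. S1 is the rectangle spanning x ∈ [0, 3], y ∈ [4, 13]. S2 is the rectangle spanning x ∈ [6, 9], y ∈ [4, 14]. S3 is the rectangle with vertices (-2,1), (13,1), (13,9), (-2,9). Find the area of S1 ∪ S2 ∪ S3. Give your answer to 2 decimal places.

By inclusion–exclusion:
Individual areas: |S1| = 27, |S2| = 30, |S3| = 120.
|S1∩S2| = 0 (no overlap).
|S1∩S3|: x∈[0,3], y∈[4,9] → 3·5 = 15.
|S2∩S3|: x∈[6,9], y∈[4,9] → 3·5 = 15.
|S1∩S2∩S3| = 0.
|S1 ∪ S2 ∪ S3| = 177 − 30 + 0 = 147.00.

147.00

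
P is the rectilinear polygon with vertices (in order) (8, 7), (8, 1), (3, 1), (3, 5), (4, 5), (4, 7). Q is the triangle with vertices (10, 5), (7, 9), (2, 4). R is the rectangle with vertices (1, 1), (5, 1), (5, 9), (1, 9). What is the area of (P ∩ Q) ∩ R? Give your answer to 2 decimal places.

The region (P ∩ Q) ∩ R is the polygon with vertices (3,4.125), (3,5), (4,5), (4,6), (5,7), (5,4.375).
By the shoelace formula its area is 3.00.

3.00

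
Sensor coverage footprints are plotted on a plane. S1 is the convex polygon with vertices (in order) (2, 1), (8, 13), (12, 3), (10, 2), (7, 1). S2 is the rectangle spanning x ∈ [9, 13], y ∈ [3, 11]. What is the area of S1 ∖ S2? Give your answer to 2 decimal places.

|S1| = 59.5, |S1∩S2| = 11.25.
|S1 ∖ S2| = |S1| − |S1∩S2| = 59.5 − 11.25 = 48.25.

48.25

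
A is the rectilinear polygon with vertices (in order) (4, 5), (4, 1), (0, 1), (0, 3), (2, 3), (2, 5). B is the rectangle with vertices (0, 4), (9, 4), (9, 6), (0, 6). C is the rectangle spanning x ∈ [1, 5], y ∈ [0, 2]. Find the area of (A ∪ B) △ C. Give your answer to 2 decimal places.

|A ∪ B| = 28.
|(A ∪ B) ∩ C| = 3.
|(A ∪ B) △ C| = 28 + 8 − 6 = 30.00.

30.00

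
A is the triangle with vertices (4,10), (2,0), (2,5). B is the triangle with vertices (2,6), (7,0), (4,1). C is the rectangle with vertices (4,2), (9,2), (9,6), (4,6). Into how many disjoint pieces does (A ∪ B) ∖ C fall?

(A ∪ B) ∖ C is a single connected region.

1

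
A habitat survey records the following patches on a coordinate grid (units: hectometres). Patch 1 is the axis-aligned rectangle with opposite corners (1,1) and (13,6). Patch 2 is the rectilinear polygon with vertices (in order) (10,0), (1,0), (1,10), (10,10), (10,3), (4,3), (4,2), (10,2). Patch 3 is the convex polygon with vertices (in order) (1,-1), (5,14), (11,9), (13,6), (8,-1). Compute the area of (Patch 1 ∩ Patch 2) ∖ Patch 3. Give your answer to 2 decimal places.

|Patch 1 ∩ Patch 2| = 39.
|(Patch 1 ∩ Patch 2) ∩ Patch 3| = 32.7714.
|(Patch 1 ∩ Patch 2) ∖ Patch 3| = 39 − 32.7714 = 6.23.

6.23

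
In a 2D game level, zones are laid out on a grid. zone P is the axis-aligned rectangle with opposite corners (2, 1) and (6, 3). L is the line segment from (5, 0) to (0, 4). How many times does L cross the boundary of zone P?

The segment meets the boundary at (2,2.4), (3.75,1).

2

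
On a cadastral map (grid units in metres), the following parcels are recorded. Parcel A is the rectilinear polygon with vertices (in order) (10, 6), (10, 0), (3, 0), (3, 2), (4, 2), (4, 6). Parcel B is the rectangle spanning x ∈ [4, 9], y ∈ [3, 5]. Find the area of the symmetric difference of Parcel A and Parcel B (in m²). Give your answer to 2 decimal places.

|Parcel A| = 38, |Parcel B| = 10, |Parcel A∩Parcel B| = 10.
|Parcel A △ Parcel B| = |Parcel A| + |Parcel B| − 2·|Parcel A∩Parcel B| = 38 + 10 − 20 = 28.00.

28.00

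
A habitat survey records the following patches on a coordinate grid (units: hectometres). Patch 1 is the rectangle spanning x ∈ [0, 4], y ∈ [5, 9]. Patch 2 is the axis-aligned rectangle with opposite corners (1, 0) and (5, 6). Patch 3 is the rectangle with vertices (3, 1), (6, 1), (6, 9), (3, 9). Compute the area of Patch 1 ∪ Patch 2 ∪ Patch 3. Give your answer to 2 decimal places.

By inclusion–exclusion:
Individual areas: |Patch 1| = 16, |Patch 2| = 24, |Patch 3| = 24.
|Patch 1∩Patch 2|: x∈[1,4], y∈[5,6] → 3·1 = 3.
|Patch 1∩Patch 3|: x∈[3,4], y∈[5,9] → 1·4 = 4.
|Patch 2∩Patch 3|: x∈[3,5], y∈[1,6] → 2·5 = 10.
|Patch 1∩Patch 2∩Patch 3| = 1.
|Patch 1 ∪ Patch 2 ∪ Patch 3| = 64 − 17 + 1 = 48.00.

48.00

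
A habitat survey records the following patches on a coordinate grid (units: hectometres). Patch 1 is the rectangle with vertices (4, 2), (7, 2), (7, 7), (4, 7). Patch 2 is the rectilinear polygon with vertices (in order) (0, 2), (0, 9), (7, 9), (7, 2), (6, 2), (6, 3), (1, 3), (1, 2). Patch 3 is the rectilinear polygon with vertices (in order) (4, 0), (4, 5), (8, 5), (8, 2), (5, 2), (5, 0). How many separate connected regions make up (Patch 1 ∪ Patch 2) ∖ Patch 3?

1

(Patch 1 ∪ Patch 2) ∖ Patch 3 is a single connected region.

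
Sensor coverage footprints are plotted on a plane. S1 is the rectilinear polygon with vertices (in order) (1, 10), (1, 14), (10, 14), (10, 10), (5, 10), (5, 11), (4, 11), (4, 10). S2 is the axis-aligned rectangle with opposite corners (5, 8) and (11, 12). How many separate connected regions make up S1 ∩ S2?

1

S1 ∩ S2 is a single connected region.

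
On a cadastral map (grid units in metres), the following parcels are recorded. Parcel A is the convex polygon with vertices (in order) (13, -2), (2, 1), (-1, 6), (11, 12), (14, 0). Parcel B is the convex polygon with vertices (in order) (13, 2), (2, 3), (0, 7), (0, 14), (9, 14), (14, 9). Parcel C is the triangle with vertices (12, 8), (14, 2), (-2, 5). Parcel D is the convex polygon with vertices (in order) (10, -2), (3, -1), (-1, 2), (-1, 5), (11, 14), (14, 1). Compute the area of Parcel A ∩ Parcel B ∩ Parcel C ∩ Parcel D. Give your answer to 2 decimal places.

41.47

The intersection is the polygon with vertices (13.026,2.183), (1.31,4.379), (0.71,5.581), (12,8), (13.182,3.273).
By the shoelace formula its area is 41.47.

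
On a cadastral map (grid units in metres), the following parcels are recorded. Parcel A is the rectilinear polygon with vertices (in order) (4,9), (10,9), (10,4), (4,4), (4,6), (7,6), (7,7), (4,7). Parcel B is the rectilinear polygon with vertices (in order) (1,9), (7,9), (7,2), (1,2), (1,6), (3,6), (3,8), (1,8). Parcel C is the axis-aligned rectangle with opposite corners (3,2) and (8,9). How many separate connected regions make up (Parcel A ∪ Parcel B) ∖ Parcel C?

(Parcel A ∪ Parcel B) ∖ Parcel C splits into 3 disjoint pieces (area 10, area 8, area 2).

3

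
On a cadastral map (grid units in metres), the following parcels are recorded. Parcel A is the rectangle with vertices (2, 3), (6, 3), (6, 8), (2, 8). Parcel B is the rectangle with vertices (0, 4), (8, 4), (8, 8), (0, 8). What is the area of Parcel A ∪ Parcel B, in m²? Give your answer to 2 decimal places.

By inclusion–exclusion:
Individual areas: |Parcel A| = 20, |Parcel B| = 32.
|Parcel A∩Parcel B|: x∈[2,6], y∈[4,8] → 4·4 = 16.
|Parcel A ∪ Parcel B| = 52 − 16 = 36.00.

36.00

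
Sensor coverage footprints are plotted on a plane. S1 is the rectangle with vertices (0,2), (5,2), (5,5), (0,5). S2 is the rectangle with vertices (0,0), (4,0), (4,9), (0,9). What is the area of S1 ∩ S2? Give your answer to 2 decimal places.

|S1∩S2|: x∈[0,4], y∈[2,5] → 4·3 = 12.

12.00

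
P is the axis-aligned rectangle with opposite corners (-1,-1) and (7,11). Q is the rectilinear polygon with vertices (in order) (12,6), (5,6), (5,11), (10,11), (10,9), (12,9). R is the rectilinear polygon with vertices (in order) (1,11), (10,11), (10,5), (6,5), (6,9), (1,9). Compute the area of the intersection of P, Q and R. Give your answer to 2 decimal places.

The intersection is the polygon with vertices (6,6), (6,9), (5,9), (5,11), (7,11), (7,6).
By the shoelace formula its area is 7.00.

7.00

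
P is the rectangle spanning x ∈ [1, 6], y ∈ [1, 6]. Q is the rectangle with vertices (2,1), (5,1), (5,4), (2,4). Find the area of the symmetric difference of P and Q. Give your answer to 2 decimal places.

|P∩Q|: x∈[2,5], y∈[1,4] → 3·3 = 9.
|P △ Q| = |P| + |Q| − 2·|P∩Q| = 25 + 9 − 18 = 16.00.

16.00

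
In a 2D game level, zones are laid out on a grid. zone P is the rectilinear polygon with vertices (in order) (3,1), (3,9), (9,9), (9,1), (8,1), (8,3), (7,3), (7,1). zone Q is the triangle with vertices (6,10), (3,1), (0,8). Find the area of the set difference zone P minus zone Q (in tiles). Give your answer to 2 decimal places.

35.33

|zone P| = 46, |zone P∩zone Q| = 10.6667.
|zone P ∖ zone Q| = |zone P| − |zone P∩zone Q| = 46 − 10.6667 = 35.33.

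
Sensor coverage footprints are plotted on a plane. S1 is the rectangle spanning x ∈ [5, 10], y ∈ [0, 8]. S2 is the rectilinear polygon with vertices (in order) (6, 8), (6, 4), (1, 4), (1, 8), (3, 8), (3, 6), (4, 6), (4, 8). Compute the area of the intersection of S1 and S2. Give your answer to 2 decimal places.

4.00

The intersection is the polygon with vertices (6,8), (6,4), (5,4), (5,8).
By the shoelace formula its area is 4.00.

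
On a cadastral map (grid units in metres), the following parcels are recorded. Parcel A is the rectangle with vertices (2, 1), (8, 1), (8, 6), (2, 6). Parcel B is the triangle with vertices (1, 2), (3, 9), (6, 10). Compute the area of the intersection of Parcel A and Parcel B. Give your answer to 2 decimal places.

1.76

The intersection is the polygon with vertices (3.5,6), (2,3.6), (2,5.5), (2.143,6).
By the shoelace formula its area is 1.76.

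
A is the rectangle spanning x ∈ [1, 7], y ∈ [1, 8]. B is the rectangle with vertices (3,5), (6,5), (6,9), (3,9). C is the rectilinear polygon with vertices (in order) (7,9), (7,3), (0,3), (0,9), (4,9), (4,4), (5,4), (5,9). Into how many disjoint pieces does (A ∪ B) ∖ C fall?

2

(A ∪ B) ∖ C splits into 2 disjoint pieces (area 12, area 5).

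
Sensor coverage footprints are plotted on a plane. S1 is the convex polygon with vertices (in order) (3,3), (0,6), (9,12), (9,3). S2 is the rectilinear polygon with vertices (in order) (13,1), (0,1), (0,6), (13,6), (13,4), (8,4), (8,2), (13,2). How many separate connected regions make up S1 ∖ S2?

2

S1 ∖ S2 splits into 2 disjoint pieces (area 27, area 1).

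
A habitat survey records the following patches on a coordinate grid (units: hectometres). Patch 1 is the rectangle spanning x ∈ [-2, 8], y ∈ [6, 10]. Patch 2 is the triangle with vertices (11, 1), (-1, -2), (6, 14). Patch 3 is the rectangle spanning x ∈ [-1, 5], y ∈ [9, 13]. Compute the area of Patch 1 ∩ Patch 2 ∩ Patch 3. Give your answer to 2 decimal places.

The intersection is the polygon with vertices (4.25,10), (5,10), (5,9), (3.812,9).
By the shoelace formula its area is 0.97.

0.97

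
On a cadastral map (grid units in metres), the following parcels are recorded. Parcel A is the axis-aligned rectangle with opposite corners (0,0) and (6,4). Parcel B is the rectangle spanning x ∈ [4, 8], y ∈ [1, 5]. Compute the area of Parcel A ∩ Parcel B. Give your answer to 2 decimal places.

|Parcel A∩Parcel B|: x∈[4,6], y∈[1,4] → 2·3 = 6.

6.00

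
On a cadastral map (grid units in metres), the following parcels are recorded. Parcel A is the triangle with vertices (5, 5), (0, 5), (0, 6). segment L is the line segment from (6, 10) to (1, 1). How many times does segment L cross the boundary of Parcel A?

The segment meets the boundary at (3.222,5), (3.4,5.32).

2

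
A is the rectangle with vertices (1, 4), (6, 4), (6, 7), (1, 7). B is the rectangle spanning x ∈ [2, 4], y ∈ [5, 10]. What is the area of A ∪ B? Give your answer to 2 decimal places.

By inclusion–exclusion:
Individual areas: |A| = 15, |B| = 10.
|A∩B|: x∈[2,4], y∈[5,7] → 2·2 = 4.
|A ∪ B| = 25 − 4 = 21.00.

21.00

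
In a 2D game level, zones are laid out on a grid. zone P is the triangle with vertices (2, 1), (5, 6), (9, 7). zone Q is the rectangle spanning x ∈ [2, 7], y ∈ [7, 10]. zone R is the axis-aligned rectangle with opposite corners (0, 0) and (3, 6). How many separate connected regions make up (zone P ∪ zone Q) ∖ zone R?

(zone P ∪ zone Q) ∖ zone R splits into 2 disjoint pieces (area 8.0952, area 15).

2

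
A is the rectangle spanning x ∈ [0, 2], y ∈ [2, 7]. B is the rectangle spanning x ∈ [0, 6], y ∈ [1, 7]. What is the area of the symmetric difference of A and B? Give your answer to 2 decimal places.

|A∩B|: x∈[0,2], y∈[2,7] → 2·5 = 10.
|A △ B| = |A| + |B| − 2·|A∩B| = 10 + 36 − 20 = 26.00.

26.00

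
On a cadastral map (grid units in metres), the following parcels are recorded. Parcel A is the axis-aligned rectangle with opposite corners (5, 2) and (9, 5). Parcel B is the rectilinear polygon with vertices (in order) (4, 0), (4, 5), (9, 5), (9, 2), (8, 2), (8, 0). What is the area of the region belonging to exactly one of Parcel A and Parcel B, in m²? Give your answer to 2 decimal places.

|Parcel A| = 12, |Parcel B| = 23, |Parcel A∩Parcel B| = 12.
|Parcel A △ Parcel B| = |Parcel A| + |Parcel B| − 2·|Parcel A∩Parcel B| = 12 + 23 − 24 = 11.00.

11.00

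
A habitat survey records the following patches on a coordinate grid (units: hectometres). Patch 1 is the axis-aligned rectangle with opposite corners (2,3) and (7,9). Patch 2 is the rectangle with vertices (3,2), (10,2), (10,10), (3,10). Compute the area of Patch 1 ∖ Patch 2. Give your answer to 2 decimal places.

|Patch 1∩Patch 2|: x∈[3,7], y∈[3,9] → 4·6 = 24.
|Patch 1| = 30.
|Patch 1 ∖ Patch 2| = |Patch 1| − |Patch 1∩Patch 2| = 30 − 24 = 6.00.

6.00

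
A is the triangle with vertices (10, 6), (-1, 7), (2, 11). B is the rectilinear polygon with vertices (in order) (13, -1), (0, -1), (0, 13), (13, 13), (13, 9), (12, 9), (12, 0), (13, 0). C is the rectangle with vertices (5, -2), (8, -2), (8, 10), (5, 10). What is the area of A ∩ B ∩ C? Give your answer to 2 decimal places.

5.61

The intersection is the polygon with vertices (8,7.25), (8,6.182), (5,6.455), (5,9.125).
By the shoelace formula its area is 5.61.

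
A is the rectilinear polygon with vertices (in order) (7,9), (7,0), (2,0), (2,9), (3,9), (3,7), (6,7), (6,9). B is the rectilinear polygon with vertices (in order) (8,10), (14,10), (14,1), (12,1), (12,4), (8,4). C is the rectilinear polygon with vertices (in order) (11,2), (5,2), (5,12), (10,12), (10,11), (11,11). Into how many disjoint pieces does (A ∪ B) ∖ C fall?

(A ∪ B) ∖ C splits into 2 disjoint pieces (area 27, area 24).

2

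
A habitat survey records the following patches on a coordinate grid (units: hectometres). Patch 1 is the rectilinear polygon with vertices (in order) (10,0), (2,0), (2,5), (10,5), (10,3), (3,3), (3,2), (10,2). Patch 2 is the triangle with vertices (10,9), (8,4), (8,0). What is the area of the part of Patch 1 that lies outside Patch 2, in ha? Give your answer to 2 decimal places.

30.98

|Patch 1| = 33, |Patch 1∩Patch 2| = 2.0222.
|Patch 1 ∖ Patch 2| = |Patch 1| − |Patch 1∩Patch 2| = 33 − 2.0222 = 30.98.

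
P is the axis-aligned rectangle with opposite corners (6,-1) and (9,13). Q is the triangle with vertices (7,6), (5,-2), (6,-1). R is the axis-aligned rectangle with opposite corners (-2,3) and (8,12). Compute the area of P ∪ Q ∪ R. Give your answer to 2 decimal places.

115.50

By inclusion–exclusion:
Individual areas: |P| = 42, |Q| = 3, |R| = 90.
|P∩Q| = 1.5.
|P∩R|: x∈[6,8], y∈[3,12] → 2·9 = 18.
|Q∩R| = 0.4821.
|P∩Q∩R| = 0.4821.
|P ∪ Q ∪ R| = 135 − 19.9821 + 0.4821 = 115.50.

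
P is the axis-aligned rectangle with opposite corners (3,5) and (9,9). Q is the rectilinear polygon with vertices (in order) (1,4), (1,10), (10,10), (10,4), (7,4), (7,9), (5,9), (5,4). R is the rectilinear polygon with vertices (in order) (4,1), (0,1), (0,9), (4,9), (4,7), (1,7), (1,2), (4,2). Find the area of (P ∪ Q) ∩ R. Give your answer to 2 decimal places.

|P ∪ Q| = 52.
|(P ∪ Q) ∩ R| = 6.00.

6.00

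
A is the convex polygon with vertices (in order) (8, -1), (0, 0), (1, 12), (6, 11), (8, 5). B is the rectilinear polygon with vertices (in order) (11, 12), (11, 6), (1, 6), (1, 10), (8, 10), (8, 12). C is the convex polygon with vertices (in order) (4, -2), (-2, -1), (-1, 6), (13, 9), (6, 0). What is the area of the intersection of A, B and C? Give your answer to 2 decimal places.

The intersection is the polygon with vertices (1,6), (1,6.429), (7.089,7.733), (7.667,6).
By the shoelace formula its area is 7.08.

7.08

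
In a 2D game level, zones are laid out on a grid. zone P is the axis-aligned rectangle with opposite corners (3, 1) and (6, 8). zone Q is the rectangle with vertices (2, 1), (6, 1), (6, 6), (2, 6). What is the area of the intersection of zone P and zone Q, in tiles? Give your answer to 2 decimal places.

15.00

|zone P∩zone Q|: x∈[3,6], y∈[1,6] → 3·5 = 15.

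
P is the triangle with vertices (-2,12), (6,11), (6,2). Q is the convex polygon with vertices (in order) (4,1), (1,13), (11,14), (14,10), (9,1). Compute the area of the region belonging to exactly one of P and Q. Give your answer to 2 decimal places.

99.34

|P| = 36, |Q| = 117.5, |P∩Q| = 27.0792.
|P △ Q| = |P| + |Q| − 2·|P∩Q| = 36 + 117.5 − 54.1584 = 99.34.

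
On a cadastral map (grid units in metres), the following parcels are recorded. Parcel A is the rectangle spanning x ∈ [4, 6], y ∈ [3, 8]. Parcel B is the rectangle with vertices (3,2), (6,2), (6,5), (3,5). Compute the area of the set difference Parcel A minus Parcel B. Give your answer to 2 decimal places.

|Parcel A∩Parcel B|: x∈[4,6], y∈[3,5] → 2·2 = 4.
|Parcel A| = 10.
|Parcel A ∖ Parcel B| = |Parcel A| − |Parcel A∩Parcel B| = 10 − 4 = 6.00.

6.00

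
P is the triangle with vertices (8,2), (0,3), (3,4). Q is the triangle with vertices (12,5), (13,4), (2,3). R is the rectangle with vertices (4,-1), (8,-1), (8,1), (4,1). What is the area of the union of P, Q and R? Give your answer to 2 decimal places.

19.14

By inclusion–exclusion:
Individual areas: |P| = 5.5, |Q| = 6, |R| = 8.
|P∩Q| = 0.363.
|P∩R| = 0.
|Q∩R| = 0.
|P∩Q∩R| = 0.
|P ∪ Q ∪ R| = 19.5 − 0.363 + 0 = 19.14.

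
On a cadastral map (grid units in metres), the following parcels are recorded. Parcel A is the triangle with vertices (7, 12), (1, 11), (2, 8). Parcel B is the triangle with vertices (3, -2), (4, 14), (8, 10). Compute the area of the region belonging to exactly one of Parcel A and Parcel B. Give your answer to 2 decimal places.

37.22

|Parcel A| = 9.5, |Parcel B| = 34, |Parcel A∩Parcel B| = 3.1387.
|Parcel A △ Parcel B| = |Parcel A| + |Parcel B| − 2·|Parcel A∩Parcel B| = 9.5 + 34 − 6.2774 = 37.22.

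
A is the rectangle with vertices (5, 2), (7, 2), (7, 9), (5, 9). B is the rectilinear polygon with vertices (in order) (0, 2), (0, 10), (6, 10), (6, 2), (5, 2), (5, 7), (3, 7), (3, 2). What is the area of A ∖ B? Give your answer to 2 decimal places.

7.00

|A| = 14, |A∩B| = 7.
|A ∖ B| = |A| − |A∩B| = 14 − 7 = 7.00.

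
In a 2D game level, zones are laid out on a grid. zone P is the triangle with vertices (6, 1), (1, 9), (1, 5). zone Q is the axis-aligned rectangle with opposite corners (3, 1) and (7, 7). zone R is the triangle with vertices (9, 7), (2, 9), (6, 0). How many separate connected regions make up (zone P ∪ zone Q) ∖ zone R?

(zone P ∪ zone Q) ∖ zone R splits into 2 disjoint pieces (area 13.7472, area 0.381).

2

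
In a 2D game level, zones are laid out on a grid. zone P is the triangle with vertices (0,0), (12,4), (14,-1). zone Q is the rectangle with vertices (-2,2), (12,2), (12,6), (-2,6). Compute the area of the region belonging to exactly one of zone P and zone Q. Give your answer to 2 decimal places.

|zone P| = 34, |zone Q| = 56, |zone P∩zone Q| = 6.
|zone P △ zone Q| = |zone P| + |zone Q| − 2·|zone P∩zone Q| = 34 + 56 − 12 = 78.00.

78.00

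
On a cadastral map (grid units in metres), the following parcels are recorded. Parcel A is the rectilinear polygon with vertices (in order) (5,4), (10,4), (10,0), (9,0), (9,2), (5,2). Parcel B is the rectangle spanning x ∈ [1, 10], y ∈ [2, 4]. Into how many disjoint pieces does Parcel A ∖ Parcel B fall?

1

Parcel A ∖ Parcel B is a single connected region.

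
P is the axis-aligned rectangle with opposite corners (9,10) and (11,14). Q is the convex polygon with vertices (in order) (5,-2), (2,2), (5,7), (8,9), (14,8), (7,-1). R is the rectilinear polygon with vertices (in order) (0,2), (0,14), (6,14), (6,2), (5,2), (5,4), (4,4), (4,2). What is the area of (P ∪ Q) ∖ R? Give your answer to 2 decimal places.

|P ∪ Q| = 75.
|(P ∪ Q) ∩ R| = 10.8333.
|(P ∪ Q) ∖ R| = 75 − 10.8333 = 64.17.

64.17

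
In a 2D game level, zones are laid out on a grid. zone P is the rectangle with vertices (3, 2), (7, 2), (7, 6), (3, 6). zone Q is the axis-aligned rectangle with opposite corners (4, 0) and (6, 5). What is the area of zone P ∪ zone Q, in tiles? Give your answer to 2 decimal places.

20.00

By inclusion–exclusion:
Individual areas: |zone P| = 16, |zone Q| = 10.
|zone P∩zone Q|: x∈[4,6], y∈[2,5] → 2·3 = 6.
|zone P ∪ zone Q| = 26 − 6 = 20.00.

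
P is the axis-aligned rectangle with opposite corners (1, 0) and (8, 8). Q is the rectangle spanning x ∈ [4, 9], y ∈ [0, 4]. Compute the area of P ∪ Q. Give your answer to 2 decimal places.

By inclusion–exclusion:
Individual areas: |P| = 56, |Q| = 20.
|P∩Q|: x∈[4,8], y∈[0,4] → 4·4 = 16.
|P ∪ Q| = 76 − 16 = 60.00.

60.00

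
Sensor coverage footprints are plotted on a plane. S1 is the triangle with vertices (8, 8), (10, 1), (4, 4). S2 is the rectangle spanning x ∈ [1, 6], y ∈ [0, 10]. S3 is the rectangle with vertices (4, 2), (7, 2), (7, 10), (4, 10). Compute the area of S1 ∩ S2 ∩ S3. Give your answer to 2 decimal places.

The intersection is the polygon with vertices (6,6), (6,3), (4,4).
By the shoelace formula its area is 3.00.

3.00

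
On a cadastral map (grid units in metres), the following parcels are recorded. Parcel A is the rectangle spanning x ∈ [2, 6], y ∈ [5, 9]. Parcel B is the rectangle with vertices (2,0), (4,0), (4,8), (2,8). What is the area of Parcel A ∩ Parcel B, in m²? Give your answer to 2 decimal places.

|Parcel A∩Parcel B|: x∈[2,4], y∈[5,8] → 2·3 = 6.

6.00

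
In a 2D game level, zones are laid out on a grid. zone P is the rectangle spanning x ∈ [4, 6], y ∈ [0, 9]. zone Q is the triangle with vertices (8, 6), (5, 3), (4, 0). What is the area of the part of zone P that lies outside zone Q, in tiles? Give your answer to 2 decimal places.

16.00

|zone P| = 18, |zone P∩zone Q| = 2.
|zone P ∖ zone Q| = |zone P| − |zone P∩zone Q| = 18 − 2 = 16.00.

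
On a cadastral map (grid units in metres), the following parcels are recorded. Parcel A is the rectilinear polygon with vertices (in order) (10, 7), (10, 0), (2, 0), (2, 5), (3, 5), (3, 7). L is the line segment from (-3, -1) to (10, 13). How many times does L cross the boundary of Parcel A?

4

The segment meets the boundary at (3,5.462), (2.571,5), (4.429,7), (2,4.385).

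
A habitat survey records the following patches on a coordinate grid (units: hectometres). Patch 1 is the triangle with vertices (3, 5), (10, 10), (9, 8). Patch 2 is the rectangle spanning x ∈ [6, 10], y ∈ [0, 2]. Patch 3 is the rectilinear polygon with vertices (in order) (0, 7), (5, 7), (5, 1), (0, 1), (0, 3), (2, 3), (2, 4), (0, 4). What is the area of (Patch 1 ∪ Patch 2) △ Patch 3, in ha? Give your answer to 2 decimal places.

|Patch 1 ∪ Patch 2| = 12.5.
|(Patch 1 ∪ Patch 2) ∩ Patch 3| = 0.4286.
|(Patch 1 ∪ Patch 2) △ Patch 3| = 12.5 + 28 − 0.8571 = 39.64.

39.64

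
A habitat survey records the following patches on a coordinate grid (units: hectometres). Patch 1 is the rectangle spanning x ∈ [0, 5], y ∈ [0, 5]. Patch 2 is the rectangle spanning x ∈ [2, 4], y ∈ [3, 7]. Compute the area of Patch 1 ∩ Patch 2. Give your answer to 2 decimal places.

|Patch 1∩Patch 2|: x∈[2,4], y∈[3,5] → 2·2 = 4.

4.00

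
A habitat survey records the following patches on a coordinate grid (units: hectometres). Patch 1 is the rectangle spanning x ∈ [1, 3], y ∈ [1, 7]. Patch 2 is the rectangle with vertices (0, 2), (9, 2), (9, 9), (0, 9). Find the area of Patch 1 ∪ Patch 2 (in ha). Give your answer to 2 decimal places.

65.00

By inclusion–exclusion:
Individual areas: |Patch 1| = 12, |Patch 2| = 63.
|Patch 1∩Patch 2|: x∈[1,3], y∈[2,7] → 2·5 = 10.
|Patch 1 ∪ Patch 2| = 75 − 10 = 65.00.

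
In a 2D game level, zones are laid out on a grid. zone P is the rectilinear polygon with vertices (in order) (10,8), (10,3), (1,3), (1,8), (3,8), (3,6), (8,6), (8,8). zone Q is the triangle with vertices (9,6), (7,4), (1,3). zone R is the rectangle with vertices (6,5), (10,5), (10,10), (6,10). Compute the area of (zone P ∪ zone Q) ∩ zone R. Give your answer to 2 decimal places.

The region (zone P ∪ zone Q) ∩ zone R is the polygon with vertices (8,6), (8,8), (10,8), (10,5), (6,5), (6,6).
By the shoelace formula its area is 8.00.

8.00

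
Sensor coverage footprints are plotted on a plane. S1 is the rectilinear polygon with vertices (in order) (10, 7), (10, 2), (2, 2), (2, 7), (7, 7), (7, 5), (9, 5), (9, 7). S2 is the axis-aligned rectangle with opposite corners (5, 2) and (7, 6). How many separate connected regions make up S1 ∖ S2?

S1 ∖ S2 splits into 2 disjoint pieces (area 11, area 17).

2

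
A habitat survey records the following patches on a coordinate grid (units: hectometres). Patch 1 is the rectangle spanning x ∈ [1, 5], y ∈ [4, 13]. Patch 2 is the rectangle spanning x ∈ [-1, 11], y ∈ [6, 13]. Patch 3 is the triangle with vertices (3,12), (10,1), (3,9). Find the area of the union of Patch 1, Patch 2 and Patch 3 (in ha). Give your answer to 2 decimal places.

94.98

By inclusion–exclusion:
Individual areas: |Patch 1| = 36, |Patch 2| = 84, |Patch 3| = 10.5.
|Patch 1∩Patch 2|: x∈[1,5], y∈[6,13] → 4·7 = 28.
|Patch 1∩Patch 3| = 5.1429.
|Patch 2∩Patch 3| = 7.517.
|Patch 1∩Patch 2∩Patch 3| = 5.1429.
|Patch 1 ∪ Patch 2 ∪ Patch 3| = 130.5 − 40.6599 + 5.1429 = 94.98.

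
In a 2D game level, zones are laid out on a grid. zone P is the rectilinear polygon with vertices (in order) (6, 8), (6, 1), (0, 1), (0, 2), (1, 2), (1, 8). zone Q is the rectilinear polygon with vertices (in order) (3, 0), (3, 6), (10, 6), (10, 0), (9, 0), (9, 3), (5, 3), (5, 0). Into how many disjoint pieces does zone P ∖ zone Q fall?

zone P ∖ zone Q splits into 2 disjoint pieces (area 21, area 2).

2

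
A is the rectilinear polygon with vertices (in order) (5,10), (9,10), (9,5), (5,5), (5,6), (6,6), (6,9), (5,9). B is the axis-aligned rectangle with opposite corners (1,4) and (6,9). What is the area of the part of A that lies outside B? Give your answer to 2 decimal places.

16.00

|A| = 17, |A∩B| = 1.
|A ∖ B| = |A| − |A∩B| = 17 − 1 = 16.00.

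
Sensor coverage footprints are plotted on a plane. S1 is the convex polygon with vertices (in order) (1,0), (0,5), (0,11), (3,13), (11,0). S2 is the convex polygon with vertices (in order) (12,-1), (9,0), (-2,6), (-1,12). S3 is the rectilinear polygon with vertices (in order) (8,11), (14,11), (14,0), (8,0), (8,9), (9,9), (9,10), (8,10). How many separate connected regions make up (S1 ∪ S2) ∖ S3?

2

(S1 ∪ S2) ∖ S3 splits into 2 disjoint pieces (area 87.7793, area 1).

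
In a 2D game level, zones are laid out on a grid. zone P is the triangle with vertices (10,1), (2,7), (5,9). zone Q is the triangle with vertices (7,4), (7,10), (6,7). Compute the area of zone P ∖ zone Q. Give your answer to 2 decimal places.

15.92

|zone P| = 17, |zone P∩zone Q| = 1.0826.
|zone P ∖ zone Q| = |zone P| − |zone P∩zone Q| = 17 − 1.0826 = 15.92.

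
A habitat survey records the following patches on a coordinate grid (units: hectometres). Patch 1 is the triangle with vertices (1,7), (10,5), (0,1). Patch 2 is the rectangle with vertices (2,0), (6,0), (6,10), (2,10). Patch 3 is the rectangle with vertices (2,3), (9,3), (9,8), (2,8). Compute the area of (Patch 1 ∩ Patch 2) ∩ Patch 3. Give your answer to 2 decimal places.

13.13

The region (Patch 1 ∩ Patch 2) ∩ Patch 3 is the polygon with vertices (6,3.4), (5,3), (2,3), (2,6.778), (6,5.889).
By the shoelace formula its area is 13.13.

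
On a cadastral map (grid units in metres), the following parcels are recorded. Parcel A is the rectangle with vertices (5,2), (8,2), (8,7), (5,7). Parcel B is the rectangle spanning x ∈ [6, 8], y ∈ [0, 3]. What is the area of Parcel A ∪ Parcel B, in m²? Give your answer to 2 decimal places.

By inclusion–exclusion:
Individual areas: |Parcel A| = 15, |Parcel B| = 6.
|Parcel A∩Parcel B|: x∈[6,8], y∈[2,3] → 2·1 = 2.
|Parcel A ∪ Parcel B| = 21 − 2 = 19.00.

19.00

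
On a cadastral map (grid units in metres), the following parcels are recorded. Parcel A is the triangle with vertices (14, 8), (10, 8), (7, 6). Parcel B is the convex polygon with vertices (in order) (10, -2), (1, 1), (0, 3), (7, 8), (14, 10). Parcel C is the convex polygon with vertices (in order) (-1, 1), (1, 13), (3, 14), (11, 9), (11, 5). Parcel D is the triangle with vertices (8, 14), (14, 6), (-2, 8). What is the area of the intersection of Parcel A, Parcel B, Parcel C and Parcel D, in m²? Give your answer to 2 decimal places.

The intersection is the polygon with vertices (11,8), (11,7.143), (9.13,6.609), (8.105,6.737), (10,8).
By the shoelace formula its area is 2.27.

2.27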